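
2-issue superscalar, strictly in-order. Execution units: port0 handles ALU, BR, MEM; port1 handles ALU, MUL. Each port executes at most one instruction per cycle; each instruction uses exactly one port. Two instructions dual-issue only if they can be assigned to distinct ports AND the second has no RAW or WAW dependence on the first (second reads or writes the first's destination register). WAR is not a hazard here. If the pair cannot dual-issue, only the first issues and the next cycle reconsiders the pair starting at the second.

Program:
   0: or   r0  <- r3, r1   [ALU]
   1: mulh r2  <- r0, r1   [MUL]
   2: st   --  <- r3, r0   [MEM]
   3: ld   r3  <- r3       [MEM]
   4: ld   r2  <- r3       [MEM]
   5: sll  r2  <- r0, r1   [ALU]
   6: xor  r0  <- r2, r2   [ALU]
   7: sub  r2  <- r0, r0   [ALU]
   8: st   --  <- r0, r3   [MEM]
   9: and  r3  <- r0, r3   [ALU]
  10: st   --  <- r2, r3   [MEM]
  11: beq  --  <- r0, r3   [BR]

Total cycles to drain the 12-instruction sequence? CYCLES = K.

CYCLES = 10

#0 head=0: or.ALU i0 RAW r0
#1 head=1: mulh.MUL st.MEM i1&i2 2-wide
#2 head=3: ld.MEM i3 no-port MEM/MEM
#3 head=4: ld.MEM i4 WAW r2
#4 head=5: sll.ALU i5 RAW r2
#5 head=6: xor.ALU i6 RAW r0
#6 head=7: sub.ALU st.MEM i7&i8 2-wide
#7 head=9: and.ALU i9 RAW r3
#8 head=10: st.MEM i10 no-port MEM/BR
#9 head=11: beq.BR i11 tail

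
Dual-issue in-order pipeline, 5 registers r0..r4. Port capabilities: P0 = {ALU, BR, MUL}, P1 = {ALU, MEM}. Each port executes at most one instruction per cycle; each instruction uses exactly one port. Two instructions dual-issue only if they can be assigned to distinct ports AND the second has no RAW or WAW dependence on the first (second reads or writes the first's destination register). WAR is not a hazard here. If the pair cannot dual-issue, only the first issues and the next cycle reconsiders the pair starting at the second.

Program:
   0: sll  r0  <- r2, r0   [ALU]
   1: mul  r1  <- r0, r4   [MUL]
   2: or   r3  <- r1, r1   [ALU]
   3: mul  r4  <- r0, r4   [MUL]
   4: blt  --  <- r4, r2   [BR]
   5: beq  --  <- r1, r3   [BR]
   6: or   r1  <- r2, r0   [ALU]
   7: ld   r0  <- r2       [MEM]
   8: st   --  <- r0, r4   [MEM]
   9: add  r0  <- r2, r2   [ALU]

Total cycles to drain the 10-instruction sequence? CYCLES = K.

CYCLES = 7

[0] i0  sll.ALU  -- RAW r0
[1] i1  mul.MUL  -- RAW r1
[2] i2+i3  or.ALU/mul.MUL  -- 2-wide
[3] i4  blt.BR  -- no-port BR/BR
[4] i5+i6  beq.BR/or.ALU  -- 2-wide
[5] i7  ld.MEM  -- no-port MEM/MEM
[6] i8+i9  st.MEM/add.ALU  -- 2-wide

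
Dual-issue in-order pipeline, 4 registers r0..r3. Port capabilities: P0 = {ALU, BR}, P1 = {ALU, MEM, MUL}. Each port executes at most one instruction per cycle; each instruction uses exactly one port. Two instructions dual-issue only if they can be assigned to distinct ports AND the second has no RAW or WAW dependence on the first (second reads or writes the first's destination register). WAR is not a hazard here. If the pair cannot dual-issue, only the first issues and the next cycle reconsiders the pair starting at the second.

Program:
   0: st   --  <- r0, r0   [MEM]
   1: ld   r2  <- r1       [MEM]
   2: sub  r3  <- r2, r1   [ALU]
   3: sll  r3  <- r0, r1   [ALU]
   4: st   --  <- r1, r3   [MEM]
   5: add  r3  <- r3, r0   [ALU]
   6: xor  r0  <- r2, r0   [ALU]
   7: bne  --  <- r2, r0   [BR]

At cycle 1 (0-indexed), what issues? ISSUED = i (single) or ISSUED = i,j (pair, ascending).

#0 head=0: st i0 no-port MEM/MEM
#1 head=1: ld i1 RAW r2
#2 head=2: sub i2 WAW r3
#3 head=3: sll i3 RAW r3
#4 head=4: st;add i4&i5 dual
#5 head=6: xor i6 RAW r0
#6 head=7: bne i7 tail

ISSUED = 1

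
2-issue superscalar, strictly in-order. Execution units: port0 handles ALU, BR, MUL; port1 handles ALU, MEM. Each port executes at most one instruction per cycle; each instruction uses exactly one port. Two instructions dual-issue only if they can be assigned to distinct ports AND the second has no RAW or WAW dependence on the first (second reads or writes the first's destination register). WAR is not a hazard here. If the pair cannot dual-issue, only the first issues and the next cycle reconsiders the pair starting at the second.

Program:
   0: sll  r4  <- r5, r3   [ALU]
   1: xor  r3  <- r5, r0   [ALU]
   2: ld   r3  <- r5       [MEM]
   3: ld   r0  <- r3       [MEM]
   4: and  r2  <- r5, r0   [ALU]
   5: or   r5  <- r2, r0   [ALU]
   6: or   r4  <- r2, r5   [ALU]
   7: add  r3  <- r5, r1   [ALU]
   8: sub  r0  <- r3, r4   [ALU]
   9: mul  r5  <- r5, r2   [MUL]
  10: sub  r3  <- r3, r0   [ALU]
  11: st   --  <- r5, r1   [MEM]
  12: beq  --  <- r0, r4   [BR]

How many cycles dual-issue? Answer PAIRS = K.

PAIRS = 4

#0 head=0: sll.ALU;xor.ALU i0+i1 dual
#1 head=2: ld.MEM i2 no-port MEM/MEM
#2 head=3: ld.MEM i3 RAW r0
#3 head=4: and.ALU i4 RAW r2
#4 head=5: or.ALU i5 RAW r5
#5 head=6: or.ALU;add.ALU i6+i7 dual
#6 head=8: sub.ALU;mul.MUL i8+i9 dual
#7 head=10: sub.ALU;st.MEM i10+i11 dual
#8 head=12: beq.BR i12 tail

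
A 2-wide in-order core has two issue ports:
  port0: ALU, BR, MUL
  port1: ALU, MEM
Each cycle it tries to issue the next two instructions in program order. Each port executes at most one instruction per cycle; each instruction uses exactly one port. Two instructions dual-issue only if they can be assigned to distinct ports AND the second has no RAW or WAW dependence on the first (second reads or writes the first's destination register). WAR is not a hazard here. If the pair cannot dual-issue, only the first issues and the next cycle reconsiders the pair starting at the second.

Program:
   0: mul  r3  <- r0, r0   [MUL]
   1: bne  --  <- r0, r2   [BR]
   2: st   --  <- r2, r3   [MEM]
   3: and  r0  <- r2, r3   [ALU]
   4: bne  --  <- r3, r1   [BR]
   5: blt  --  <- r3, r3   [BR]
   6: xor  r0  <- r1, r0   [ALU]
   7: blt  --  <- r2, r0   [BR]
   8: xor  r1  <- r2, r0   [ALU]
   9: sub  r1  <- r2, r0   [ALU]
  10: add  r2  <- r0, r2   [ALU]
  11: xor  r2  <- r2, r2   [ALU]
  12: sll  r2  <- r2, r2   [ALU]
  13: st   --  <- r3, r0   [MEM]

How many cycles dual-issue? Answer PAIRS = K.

#0 head=0: mul i0 no-port MUL/BR
#1 head=1: bne st i1,i2 pair
#2 head=3: and bne i3,i4 pair
#3 head=5: blt xor i5,i6 pair
#4 head=7: blt xor i7,i8 pair
#5 head=9: sub add i9,i10 pair
#6 head=11: xor i11 RAW+WAW r2
#7 head=12: sll st i12,i13 pair

PAIRS = 6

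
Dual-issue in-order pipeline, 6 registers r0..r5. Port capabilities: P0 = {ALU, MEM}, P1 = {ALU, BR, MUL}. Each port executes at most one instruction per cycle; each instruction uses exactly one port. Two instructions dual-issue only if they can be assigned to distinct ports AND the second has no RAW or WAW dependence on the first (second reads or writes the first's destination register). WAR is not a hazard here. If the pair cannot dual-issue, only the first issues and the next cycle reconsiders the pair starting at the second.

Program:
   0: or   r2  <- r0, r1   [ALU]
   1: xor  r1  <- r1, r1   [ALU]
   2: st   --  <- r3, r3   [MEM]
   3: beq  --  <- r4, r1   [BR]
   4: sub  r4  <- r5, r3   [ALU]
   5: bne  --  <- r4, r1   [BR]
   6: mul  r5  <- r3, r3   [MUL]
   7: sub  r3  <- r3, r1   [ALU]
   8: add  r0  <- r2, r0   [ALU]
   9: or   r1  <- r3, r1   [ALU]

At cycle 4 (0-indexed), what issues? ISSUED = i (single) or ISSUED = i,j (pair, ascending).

ISSUED = 6,7

t=0 i0,i1:or.ALU xor.ALU ; dual
t=1 i2,i3:st.MEM beq.BR ; dual
t=2 i4:sub.ALU ; RAW r4
t=3 i5:bne.BR ; no-port BR/MUL
t=4 i6,i7:mul.MUL sub.ALU ; dual
t=5 i8,i9:add.ALU or.ALU ; dual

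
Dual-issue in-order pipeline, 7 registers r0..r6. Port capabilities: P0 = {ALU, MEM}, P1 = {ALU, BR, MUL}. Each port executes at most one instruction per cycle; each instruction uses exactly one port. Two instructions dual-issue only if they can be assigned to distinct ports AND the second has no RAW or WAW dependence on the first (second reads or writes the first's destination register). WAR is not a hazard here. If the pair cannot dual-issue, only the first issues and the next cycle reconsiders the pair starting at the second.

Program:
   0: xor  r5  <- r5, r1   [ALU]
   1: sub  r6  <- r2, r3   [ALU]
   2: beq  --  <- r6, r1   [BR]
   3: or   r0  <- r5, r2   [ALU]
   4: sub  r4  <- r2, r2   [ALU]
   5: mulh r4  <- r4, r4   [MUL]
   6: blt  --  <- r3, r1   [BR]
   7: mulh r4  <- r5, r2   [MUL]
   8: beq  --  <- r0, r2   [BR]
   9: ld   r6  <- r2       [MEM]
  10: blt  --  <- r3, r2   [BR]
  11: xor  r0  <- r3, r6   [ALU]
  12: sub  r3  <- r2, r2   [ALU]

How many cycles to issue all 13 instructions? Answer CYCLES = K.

c0: i0&i1 xor+sub  dual
c1: i2&i3 beq+or  dual
c2: i4 sub  RAW+WAW r4
c3: i5 mulh  no-port MUL/BR
c4: i6 blt  no-port BR/MUL
c5: i7 mulh  no-port MUL/BR
c6: i8&i9 beq+ld  dual
c7: i10&i11 blt+xor  dual
c8: i12 sub  tail

CYCLES = 9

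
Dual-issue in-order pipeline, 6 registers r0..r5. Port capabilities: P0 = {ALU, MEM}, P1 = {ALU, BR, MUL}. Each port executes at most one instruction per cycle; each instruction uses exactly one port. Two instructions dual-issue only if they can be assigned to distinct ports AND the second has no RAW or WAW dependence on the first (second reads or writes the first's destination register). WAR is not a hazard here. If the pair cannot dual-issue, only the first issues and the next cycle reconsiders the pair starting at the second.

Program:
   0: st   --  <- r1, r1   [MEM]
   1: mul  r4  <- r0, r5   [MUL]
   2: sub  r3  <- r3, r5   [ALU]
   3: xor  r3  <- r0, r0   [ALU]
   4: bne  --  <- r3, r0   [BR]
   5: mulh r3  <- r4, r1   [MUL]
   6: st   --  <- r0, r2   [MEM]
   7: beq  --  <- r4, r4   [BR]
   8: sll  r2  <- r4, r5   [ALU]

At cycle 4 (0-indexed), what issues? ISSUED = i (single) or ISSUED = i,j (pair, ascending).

ISSUED = 5,6

[0] i0/i1  st.MEM;mul.MUL  -- dual
[1] i2  sub.ALU  -- WAW r3
[2] i3  xor.ALU  -- RAW r3
[3] i4  bne.BR  -- no-port BR/MUL
[4] i5/i6  mulh.MUL;st.MEM  -- dual
[5] i7/i8  beq.BR;sll.ALU  -- dual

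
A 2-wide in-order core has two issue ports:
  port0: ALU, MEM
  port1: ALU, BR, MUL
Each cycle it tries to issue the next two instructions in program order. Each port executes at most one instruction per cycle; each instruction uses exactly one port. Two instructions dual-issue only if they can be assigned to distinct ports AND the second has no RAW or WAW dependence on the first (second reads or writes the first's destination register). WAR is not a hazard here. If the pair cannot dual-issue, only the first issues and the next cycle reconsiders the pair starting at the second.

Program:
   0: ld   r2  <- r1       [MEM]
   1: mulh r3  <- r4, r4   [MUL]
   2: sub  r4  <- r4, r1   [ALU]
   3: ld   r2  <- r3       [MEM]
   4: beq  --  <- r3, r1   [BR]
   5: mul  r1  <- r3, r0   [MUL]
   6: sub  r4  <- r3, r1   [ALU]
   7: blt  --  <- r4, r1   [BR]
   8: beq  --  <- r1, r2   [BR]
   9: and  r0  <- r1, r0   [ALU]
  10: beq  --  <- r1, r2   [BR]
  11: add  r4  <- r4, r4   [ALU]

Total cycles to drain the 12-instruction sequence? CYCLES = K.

t=0 i0,i1:ld;mulh ; dual
t=1 i2,i3:sub;ld ; dual
t=2 i4:beq ; no-port BR/MUL
t=3 i5:mul ; RAW r1
t=4 i6:sub ; RAW r4
t=5 i7:blt ; no-port BR/BR
t=6 i8,i9:beq;and ; dual
t=7 i10,i11:beq;add ; dual

CYCLES = 8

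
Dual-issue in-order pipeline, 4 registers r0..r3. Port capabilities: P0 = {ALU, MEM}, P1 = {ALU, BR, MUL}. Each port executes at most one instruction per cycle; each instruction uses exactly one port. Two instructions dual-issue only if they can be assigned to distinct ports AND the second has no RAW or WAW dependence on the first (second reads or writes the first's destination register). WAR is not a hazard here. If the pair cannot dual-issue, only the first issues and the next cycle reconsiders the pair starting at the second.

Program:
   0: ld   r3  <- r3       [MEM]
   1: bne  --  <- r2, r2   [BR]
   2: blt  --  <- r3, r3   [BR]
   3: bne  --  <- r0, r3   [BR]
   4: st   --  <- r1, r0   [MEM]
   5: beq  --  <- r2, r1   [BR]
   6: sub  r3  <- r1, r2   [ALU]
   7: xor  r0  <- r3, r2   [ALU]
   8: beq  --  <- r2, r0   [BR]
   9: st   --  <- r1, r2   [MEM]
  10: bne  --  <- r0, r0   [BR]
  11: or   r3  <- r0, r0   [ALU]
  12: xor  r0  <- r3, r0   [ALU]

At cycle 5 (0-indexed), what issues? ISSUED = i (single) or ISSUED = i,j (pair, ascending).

ISSUED = 8,9

c0: i0/i1 ld.MEM bne.BR  pair
c1: i2 blt.BR  no-port BR/BR
c2: i3/i4 bne.BR st.MEM  pair
c3: i5/i6 beq.BR sub.ALU  pair
c4: i7 xor.ALU  RAW r0
c5: i8/i9 beq.BR st.MEM  pair
c6: i10/i11 bne.BR or.ALU  pair
c7: i12 xor.ALU  tail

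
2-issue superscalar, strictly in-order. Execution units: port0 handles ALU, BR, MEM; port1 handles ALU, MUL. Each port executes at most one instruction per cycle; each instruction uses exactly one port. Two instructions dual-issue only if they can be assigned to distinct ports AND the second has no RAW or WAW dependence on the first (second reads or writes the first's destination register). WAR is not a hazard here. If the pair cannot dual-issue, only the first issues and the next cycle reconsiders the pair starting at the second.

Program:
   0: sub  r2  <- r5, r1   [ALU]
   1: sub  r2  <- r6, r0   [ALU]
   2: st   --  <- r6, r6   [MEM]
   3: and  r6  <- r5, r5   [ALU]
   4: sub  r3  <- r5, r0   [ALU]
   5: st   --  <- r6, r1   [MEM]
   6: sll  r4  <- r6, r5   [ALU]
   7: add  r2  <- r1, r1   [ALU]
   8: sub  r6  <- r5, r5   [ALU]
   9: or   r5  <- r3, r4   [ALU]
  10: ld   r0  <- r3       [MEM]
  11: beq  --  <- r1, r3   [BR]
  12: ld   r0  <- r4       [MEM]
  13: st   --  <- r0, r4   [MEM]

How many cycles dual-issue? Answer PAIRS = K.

PAIRS = 5

c0: i0 sub  WAW r2
c1: i1/i2 sub st  dual
c2: i3/i4 and sub  dual
c3: i5/i6 st sll  dual
c4: i7/i8 add sub  dual
c5: i9/i10 or ld  dual
c6: i11 beq  no-port BR/MEM
c7: i12 ld  no-port MEM/MEM
c8: i13 st  tail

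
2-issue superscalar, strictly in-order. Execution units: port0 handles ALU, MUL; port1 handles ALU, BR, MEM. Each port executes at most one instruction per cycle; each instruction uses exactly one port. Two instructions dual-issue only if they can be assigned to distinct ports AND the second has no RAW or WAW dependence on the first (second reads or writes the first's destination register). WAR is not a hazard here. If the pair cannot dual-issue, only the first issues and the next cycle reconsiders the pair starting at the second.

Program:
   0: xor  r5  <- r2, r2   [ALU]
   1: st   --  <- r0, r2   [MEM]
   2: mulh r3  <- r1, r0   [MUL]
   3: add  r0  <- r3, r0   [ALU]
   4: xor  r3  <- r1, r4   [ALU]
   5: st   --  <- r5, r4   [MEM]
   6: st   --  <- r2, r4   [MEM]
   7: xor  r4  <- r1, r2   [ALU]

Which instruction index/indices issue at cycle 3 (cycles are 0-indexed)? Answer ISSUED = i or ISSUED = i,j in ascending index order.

#0 head=0: xor st i0/i1 dual
#1 head=2: mulh i2 RAW r3
#2 head=3: add xor i3/i4 dual
#3 head=5: st i5 no-port MEM/MEM
#4 head=6: st xor i6/i7 dual

ISSUED = 5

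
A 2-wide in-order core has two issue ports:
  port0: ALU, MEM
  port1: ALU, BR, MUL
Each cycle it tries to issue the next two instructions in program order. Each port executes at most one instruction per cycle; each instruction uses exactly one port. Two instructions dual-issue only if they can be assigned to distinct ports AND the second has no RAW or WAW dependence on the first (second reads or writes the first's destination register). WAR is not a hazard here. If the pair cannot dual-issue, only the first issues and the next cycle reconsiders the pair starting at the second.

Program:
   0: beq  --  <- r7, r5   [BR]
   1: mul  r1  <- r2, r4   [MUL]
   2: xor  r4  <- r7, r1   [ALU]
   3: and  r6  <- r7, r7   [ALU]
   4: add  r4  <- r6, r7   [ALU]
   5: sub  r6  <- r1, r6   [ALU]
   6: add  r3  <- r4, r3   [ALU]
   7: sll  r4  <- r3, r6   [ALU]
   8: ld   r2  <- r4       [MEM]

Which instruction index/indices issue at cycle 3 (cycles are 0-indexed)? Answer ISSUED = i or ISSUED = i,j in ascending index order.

ISSUED = 4,5

  cy0 -> i0 (beq.BR) no-port BR/MUL
  cy1 -> i1 (mul.MUL) RAW r1
  cy2 -> i2/i3 (xor.ALU+and.ALU) dual
  cy3 -> i4/i5 (add.ALU+sub.ALU) dual
  cy4 -> i6 (add.ALU) RAW r3
  cy5 -> i7 (sll.ALU) RAW r4
  cy6 -> i8 (ld.MEM) tail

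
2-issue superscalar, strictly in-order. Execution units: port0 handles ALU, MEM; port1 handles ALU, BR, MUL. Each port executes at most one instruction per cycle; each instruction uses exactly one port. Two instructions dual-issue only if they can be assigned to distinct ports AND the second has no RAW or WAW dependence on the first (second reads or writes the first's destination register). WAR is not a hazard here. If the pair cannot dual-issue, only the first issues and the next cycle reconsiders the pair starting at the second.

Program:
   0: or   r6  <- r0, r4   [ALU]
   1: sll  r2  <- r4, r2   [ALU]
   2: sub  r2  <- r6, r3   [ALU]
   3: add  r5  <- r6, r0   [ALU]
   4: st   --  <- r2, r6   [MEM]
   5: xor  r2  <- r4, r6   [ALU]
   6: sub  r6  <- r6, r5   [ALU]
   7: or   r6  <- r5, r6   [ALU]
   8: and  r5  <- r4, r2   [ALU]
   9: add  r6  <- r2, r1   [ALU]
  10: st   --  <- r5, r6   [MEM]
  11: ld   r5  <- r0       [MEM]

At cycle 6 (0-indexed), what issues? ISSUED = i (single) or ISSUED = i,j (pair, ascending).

ISSUED = 10

  cy0 -> i0/i1 (or sll) 2-wide
  cy1 -> i2/i3 (sub add) 2-wide
  cy2 -> i4/i5 (st xor) 2-wide
  cy3 -> i6 (sub) RAW+WAW r6
  cy4 -> i7/i8 (or and) 2-wide
  cy5 -> i9 (add) RAW r6
  cy6 -> i10 (st) no-port MEM/MEM
  cy7 -> i11 (ld) tail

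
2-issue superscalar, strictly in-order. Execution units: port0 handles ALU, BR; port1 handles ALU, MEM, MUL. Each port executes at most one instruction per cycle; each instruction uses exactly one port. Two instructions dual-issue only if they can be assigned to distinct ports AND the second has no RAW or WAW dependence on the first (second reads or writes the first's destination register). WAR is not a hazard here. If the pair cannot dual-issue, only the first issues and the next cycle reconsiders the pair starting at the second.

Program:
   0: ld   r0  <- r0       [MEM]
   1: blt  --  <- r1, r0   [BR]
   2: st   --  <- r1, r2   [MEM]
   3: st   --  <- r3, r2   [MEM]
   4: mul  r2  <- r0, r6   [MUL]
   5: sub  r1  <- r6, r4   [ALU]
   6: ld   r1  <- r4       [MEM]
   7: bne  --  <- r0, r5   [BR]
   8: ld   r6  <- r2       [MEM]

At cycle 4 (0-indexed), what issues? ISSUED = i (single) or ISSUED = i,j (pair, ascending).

c0: i0 ld.MEM  RAW r0
c1: i1+i2 blt.BR st.MEM  2-wide
c2: i3 st.MEM  no-port MEM/MUL
c3: i4+i5 mul.MUL sub.ALU  2-wide
c4: i6+i7 ld.MEM bne.BR  2-wide
c5: i8 ld.MEM  tail

ISSUED = 6,7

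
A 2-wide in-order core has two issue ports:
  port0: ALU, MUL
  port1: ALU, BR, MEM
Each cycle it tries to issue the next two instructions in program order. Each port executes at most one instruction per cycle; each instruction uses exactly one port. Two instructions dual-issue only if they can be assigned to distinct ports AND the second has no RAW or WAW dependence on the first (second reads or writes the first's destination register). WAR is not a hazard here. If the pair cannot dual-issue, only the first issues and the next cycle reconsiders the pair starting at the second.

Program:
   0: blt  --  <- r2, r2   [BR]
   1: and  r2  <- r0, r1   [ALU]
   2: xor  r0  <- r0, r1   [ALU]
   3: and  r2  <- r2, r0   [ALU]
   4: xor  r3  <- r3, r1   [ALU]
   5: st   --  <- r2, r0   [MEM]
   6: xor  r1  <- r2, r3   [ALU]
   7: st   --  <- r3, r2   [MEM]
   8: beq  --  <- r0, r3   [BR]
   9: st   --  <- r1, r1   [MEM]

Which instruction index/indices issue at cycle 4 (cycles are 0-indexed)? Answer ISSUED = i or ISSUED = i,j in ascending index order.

ISSUED = 7

  cy0 -> i0+i1 (blt;and) 2-wide
  cy1 -> i2 (xor) RAW r0
  cy2 -> i3+i4 (and;xor) 2-wide
  cy3 -> i5+i6 (st;xor) 2-wide
  cy4 -> i7 (st) no-port MEM/BR
  cy5 -> i8 (beq) no-port BR/MEM
  cy6 -> i9 (st) tail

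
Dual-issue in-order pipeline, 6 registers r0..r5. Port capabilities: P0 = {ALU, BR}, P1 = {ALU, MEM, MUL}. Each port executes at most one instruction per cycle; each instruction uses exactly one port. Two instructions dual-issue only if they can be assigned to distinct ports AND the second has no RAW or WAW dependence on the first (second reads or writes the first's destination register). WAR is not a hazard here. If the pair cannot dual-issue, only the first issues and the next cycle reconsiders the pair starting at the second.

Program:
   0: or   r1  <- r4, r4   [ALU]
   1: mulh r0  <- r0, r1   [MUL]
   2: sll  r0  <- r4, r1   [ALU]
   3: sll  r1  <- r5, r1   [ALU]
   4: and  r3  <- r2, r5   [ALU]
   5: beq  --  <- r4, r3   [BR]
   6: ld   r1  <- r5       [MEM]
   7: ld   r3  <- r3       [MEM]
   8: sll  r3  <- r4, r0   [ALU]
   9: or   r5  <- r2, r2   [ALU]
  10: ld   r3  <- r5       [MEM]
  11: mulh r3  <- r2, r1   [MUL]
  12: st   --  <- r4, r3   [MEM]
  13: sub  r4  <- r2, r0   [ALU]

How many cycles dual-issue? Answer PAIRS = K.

[0] i0  or.ALU  -- RAW r1
[1] i1  mulh.MUL  -- WAW r0
[2] i2/i3  sll.ALU;sll.ALU  -- 2-wide
[3] i4  and.ALU  -- RAW r3
[4] i5/i6  beq.BR;ld.MEM  -- 2-wide
[5] i7  ld.MEM  -- WAW r3
[6] i8/i9  sll.ALU;or.ALU  -- 2-wide
[7] i10  ld.MEM  -- no-port MEM/MUL
[8] i11  mulh.MUL  -- no-port MUL/MEM
[9] i12/i13  st.MEM;sub.ALU  -- 2-wide

PAIRS = 4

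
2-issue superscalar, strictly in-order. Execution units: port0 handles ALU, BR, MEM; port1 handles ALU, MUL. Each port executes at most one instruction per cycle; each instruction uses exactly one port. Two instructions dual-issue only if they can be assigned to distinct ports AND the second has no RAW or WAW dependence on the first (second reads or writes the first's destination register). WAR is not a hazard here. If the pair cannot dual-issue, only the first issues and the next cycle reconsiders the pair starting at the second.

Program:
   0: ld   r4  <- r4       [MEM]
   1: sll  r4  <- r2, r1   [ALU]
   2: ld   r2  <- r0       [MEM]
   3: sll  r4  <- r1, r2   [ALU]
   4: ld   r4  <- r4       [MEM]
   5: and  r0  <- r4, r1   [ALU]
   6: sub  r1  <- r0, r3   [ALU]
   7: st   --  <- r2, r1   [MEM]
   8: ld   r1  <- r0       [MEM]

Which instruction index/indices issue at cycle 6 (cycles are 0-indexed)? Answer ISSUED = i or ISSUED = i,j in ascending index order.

#0 head=0: ld.MEM i0 WAW r4
#1 head=1: sll.ALU;ld.MEM i1+i2 2-wide
#2 head=3: sll.ALU i3 RAW+WAW r4
#3 head=4: ld.MEM i4 RAW r4
#4 head=5: and.ALU i5 RAW r0
#5 head=6: sub.ALU i6 RAW r1
#6 head=7: st.MEM i7 no-port MEM/MEM
#7 head=8: ld.MEM i8 tail

ISSUED = 7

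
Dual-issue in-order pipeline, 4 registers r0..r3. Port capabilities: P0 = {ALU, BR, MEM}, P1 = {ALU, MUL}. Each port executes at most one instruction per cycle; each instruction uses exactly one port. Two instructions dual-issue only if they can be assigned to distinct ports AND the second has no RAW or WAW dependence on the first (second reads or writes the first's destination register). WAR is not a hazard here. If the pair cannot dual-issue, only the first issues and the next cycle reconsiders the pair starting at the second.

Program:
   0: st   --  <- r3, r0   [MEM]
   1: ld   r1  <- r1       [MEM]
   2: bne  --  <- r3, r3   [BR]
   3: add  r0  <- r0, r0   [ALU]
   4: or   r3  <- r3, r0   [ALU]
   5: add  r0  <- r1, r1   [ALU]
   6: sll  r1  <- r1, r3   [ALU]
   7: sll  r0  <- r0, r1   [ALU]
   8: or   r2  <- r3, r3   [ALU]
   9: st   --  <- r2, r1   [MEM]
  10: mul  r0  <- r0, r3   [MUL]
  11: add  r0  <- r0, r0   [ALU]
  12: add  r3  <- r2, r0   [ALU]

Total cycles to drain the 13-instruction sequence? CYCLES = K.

c0: i0 st.MEM  no-port MEM/MEM
c1: i1 ld.MEM  no-port MEM/BR
c2: i2&i3 bne.BR+add.ALU  dual
c3: i4&i5 or.ALU+add.ALU  dual
c4: i6 sll.ALU  RAW r1
c5: i7&i8 sll.ALU+or.ALU  dual
c6: i9&i10 st.MEM+mul.MUL  dual
c7: i11 add.ALU  RAW r0
c8: i12 add.ALU  tail

CYCLES = 9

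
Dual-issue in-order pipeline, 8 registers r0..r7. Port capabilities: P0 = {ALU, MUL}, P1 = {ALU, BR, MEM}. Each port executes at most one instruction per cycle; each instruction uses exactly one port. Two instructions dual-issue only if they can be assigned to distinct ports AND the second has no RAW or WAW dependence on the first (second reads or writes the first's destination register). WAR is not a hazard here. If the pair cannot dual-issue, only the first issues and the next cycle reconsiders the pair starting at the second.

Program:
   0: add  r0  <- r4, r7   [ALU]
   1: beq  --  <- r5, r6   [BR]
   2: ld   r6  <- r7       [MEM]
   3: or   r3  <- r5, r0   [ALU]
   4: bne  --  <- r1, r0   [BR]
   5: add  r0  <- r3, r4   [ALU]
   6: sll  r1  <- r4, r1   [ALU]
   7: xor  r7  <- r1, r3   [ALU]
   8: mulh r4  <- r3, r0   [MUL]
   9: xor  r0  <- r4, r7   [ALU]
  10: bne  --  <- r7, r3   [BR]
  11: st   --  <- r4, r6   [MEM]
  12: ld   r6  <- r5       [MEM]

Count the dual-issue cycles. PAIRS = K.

c0: i0,i1 add.ALU;beq.BR  dual
c1: i2,i3 ld.MEM;or.ALU  dual
c2: i4,i5 bne.BR;add.ALU  dual
c3: i6 sll.ALU  RAW r1
c4: i7,i8 xor.ALU;mulh.MUL  dual
c5: i9,i10 xor.ALU;bne.BR  dual
c6: i11 st.MEM  no-port MEM/MEM
c7: i12 ld.MEM  tail

PAIRS = 5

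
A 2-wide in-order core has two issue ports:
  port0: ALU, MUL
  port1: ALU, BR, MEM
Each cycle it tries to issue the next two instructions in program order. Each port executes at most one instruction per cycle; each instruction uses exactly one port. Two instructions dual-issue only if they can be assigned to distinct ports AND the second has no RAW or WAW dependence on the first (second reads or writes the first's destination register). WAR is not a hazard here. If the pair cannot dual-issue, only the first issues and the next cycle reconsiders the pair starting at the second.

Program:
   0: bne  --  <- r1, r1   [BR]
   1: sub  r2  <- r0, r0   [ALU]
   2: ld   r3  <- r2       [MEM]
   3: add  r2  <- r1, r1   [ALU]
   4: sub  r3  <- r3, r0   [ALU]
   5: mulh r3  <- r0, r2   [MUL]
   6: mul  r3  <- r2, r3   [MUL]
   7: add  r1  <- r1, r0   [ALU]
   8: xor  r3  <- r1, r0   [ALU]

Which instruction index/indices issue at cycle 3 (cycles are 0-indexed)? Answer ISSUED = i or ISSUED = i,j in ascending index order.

ISSUED = 5

  cy0 -> i0&i1 (bne.BR/sub.ALU) dual
  cy1 -> i2&i3 (ld.MEM/add.ALU) dual
  cy2 -> i4 (sub.ALU) WAW r3
  cy3 -> i5 (mulh.MUL) no-port MUL/MUL
  cy4 -> i6&i7 (mul.MUL/add.ALU) dual
  cy5 -> i8 (xor.ALU) tail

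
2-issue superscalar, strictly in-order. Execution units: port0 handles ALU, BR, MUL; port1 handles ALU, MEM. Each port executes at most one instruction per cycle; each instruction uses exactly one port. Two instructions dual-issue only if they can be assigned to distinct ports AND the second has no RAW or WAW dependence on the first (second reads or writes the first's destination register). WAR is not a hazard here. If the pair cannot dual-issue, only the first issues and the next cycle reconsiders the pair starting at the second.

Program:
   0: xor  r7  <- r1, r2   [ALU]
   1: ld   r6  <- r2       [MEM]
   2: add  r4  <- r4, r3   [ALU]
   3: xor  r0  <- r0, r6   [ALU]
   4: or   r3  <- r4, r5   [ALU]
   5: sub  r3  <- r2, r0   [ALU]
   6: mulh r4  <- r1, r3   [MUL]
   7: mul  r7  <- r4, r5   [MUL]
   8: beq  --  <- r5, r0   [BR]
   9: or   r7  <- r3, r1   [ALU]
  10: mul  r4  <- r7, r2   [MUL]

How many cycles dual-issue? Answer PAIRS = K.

PAIRS = 3

  cy0 -> i0/i1 (xor/ld) dual
  cy1 -> i2/i3 (add/xor) dual
  cy2 -> i4 (or) WAW r3
  cy3 -> i5 (sub) RAW r3
  cy4 -> i6 (mulh) no-port MUL/MUL
  cy5 -> i7 (mul) no-port MUL/BR
  cy6 -> i8/i9 (beq/or) dual
  cy7 -> i10 (mul) tail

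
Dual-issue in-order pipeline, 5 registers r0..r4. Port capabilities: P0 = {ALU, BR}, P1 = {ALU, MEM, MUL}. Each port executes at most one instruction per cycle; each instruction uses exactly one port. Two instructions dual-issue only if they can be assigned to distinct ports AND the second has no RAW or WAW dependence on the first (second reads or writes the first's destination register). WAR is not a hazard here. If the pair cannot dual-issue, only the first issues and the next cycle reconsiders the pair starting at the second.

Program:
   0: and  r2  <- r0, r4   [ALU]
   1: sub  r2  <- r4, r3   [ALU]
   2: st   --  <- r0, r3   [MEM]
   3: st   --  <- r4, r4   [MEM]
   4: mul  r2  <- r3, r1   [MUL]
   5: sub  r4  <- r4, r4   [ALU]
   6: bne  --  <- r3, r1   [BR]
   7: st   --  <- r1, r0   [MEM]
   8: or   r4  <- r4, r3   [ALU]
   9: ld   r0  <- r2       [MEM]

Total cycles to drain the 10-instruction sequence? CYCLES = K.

CYCLES = 6

0. and.ALU @i0  | WAW r2
1. sub.ALU+st.MEM @i1,i2  | pair
2. st.MEM @i3  | no-port MEM/MUL
3. mul.MUL+sub.ALU @i4,i5  | pair
4. bne.BR+st.MEM @i6,i7  | pair
5. or.ALU+ld.MEM @i8,i9  | pair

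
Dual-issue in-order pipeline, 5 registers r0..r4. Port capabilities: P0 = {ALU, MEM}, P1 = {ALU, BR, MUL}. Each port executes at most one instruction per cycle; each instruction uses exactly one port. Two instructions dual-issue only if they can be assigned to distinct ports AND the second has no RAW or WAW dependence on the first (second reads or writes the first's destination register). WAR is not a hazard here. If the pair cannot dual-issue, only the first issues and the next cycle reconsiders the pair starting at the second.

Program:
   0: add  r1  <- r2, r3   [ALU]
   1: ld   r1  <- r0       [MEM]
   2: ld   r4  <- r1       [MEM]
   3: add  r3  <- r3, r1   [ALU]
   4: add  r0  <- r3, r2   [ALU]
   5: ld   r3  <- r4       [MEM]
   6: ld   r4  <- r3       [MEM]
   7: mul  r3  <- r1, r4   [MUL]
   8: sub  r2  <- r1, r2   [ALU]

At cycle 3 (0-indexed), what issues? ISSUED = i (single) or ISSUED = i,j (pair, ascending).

  cy0 -> i0 (add.ALU) WAW r1
  cy1 -> i1 (ld.MEM) no-port MEM/MEM
  cy2 -> i2&i3 (ld.MEM+add.ALU) 2-wide
  cy3 -> i4&i5 (add.ALU+ld.MEM) 2-wide
  cy4 -> i6 (ld.MEM) RAW r4
  cy5 -> i7&i8 (mul.MUL+sub.ALU) 2-wide

ISSUED = 4,5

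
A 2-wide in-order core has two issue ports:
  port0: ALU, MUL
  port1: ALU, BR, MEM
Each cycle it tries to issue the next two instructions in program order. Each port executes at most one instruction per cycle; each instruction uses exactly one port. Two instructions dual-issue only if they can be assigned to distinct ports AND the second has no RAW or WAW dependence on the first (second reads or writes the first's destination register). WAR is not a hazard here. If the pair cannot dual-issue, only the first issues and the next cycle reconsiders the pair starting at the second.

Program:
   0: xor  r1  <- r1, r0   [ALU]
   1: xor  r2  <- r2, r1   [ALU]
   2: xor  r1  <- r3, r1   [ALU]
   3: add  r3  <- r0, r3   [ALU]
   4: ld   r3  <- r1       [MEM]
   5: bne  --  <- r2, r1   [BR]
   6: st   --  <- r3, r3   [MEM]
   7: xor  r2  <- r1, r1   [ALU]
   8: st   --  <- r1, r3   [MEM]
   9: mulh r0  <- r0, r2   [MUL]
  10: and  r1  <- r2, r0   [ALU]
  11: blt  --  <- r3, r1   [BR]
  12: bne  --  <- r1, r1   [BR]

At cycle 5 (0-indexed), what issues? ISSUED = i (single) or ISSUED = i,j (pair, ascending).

ISSUED = 6,7

#0 head=0: xor.ALU i0 RAW r1
#1 head=1: xor.ALU/xor.ALU i1+i2 2-wide
#2 head=3: add.ALU i3 WAW r3
#3 head=4: ld.MEM i4 no-port MEM/BR
#4 head=5: bne.BR i5 no-port BR/MEM
#5 head=6: st.MEM/xor.ALU i6+i7 2-wide
#6 head=8: st.MEM/mulh.MUL i8+i9 2-wide
#7 head=10: and.ALU i10 RAW r1
#8 head=11: blt.BR i11 no-port BR/BR
#9 head=12: bne.BR i12 tail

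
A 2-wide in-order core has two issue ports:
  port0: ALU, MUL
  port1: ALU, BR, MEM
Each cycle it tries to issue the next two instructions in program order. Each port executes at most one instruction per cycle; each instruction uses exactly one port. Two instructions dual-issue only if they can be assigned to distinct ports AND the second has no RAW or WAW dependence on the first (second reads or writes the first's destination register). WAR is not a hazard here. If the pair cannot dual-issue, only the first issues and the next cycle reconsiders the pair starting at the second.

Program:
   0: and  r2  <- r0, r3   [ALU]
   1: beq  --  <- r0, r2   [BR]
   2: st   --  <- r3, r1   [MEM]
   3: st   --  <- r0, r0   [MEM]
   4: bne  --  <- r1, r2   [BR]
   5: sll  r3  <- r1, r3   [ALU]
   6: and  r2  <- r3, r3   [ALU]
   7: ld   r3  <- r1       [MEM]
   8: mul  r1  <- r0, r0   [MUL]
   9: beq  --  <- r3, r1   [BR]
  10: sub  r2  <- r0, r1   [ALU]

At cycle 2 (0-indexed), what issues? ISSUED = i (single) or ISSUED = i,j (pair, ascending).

t=0 i0:and ; RAW r2
t=1 i1:beq ; no-port BR/MEM
t=2 i2:st ; no-port MEM/MEM
t=3 i3:st ; no-port MEM/BR
t=4 i4&i5:bne;sll ; 2-wide
t=5 i6&i7:and;ld ; 2-wide
t=6 i8:mul ; RAW r1
t=7 i9&i10:beq;sub ; 2-wide

ISSUED = 2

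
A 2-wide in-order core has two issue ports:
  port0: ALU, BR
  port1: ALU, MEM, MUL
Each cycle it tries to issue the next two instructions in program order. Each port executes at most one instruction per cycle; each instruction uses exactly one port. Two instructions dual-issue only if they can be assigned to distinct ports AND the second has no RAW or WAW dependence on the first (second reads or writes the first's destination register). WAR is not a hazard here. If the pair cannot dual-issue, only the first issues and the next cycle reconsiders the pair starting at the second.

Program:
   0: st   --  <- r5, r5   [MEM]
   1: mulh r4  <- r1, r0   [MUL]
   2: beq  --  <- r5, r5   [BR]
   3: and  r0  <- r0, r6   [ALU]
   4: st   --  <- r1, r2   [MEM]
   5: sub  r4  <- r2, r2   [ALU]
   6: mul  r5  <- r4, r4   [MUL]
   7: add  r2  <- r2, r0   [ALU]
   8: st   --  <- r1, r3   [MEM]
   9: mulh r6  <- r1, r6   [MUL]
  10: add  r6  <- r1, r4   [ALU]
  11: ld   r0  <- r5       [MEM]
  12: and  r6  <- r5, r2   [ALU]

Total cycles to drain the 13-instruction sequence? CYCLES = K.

t=0 i0:st.MEM ; no-port MEM/MUL
t=1 i1&i2:mulh.MUL;beq.BR ; 2-wide
t=2 i3&i4:and.ALU;st.MEM ; 2-wide
t=3 i5:sub.ALU ; RAW r4
t=4 i6&i7:mul.MUL;add.ALU ; 2-wide
t=5 i8:st.MEM ; no-port MEM/MUL
t=6 i9:mulh.MUL ; WAW r6
t=7 i10&i11:add.ALU;ld.MEM ; 2-wide
t=8 i12:and.ALU ; tail

CYCLES = 9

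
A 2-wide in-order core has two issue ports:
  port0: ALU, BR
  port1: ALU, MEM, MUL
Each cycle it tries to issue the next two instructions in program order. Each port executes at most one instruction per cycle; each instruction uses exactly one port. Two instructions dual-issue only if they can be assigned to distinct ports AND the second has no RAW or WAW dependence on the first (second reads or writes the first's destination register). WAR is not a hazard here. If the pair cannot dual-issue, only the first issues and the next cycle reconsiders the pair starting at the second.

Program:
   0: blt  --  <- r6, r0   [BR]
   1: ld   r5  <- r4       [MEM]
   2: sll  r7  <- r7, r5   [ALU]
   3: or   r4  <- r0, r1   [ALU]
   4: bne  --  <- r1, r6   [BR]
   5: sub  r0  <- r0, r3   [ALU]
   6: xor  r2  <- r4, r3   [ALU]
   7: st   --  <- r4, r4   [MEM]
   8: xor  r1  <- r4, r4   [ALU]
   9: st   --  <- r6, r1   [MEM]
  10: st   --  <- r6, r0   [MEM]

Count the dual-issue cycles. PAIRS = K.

c0: i0+i1 blt+ld  2-wide
c1: i2+i3 sll+or  2-wide
c2: i4+i5 bne+sub  2-wide
c3: i6+i7 xor+st  2-wide
c4: i8 xor  RAW r1
c5: i9 st  no-port MEM/MEM
c6: i10 st  tail

PAIRS = 4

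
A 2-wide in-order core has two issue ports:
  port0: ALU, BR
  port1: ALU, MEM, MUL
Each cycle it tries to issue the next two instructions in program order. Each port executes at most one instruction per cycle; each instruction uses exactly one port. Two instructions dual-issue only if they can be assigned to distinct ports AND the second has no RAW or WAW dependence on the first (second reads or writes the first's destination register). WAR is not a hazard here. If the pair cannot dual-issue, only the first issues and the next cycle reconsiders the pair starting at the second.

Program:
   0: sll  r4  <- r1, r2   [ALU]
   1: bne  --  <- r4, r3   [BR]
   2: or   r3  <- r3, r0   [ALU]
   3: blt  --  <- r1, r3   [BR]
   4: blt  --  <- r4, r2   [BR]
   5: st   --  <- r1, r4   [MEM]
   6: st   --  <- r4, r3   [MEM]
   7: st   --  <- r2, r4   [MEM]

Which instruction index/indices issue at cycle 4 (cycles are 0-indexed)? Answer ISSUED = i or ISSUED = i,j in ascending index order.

0. sll.ALU @i0  | RAW r4
1. bne.BR/or.ALU @i1,i2  | 2-wide
2. blt.BR @i3  | no-port BR/BR
3. blt.BR/st.MEM @i4,i5  | 2-wide
4. st.MEM @i6  | no-port MEM/MEM
5. st.MEM @i7  | tail

ISSUED = 6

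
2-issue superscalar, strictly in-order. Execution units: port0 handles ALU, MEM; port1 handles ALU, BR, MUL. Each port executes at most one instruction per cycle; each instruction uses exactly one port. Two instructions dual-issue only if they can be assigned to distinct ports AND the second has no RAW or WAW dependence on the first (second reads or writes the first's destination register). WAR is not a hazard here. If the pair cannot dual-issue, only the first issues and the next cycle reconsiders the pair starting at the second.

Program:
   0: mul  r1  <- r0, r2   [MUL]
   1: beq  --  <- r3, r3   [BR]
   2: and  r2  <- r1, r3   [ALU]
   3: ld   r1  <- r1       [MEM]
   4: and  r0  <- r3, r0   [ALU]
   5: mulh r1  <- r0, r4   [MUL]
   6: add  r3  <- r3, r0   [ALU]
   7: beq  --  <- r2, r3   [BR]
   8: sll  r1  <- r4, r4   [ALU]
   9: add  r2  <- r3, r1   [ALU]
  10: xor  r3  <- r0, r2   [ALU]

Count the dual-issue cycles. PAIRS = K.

PAIRS = 4

  cy0 -> i0 (mul.MUL) no-port MUL/BR
  cy1 -> i1,i2 (beq.BR+and.ALU) 2-wide
  cy2 -> i3,i4 (ld.MEM+and.ALU) 2-wide
  cy3 -> i5,i6 (mulh.MUL+add.ALU) 2-wide
  cy4 -> i7,i8 (beq.BR+sll.ALU) 2-wide
  cy5 -> i9 (add.ALU) RAW r2
  cy6 -> i10 (xor.ALU) tail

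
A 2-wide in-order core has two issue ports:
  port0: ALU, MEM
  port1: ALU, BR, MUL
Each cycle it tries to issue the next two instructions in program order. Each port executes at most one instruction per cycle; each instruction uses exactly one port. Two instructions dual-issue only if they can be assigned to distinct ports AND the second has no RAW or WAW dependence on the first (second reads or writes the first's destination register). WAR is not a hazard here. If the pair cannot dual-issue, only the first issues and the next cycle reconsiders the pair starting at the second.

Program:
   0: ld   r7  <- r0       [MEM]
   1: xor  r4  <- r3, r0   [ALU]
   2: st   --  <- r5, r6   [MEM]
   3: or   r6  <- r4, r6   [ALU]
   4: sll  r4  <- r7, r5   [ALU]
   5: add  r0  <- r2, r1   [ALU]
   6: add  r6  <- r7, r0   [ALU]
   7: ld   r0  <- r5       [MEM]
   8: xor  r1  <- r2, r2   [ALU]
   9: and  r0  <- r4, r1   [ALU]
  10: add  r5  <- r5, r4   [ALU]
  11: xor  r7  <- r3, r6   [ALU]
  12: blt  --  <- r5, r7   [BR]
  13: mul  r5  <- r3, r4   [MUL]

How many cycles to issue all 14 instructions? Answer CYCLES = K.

[0] i0,i1  ld/xor  -- 2-wide
[1] i2,i3  st/or  -- 2-wide
[2] i4,i5  sll/add  -- 2-wide
[3] i6,i7  add/ld  -- 2-wide
[4] i8  xor  -- RAW r1
[5] i9,i10  and/add  -- 2-wide
[6] i11  xor  -- RAW r7
[7] i12  blt  -- no-port BR/MUL
[8] i13  mul  -- tail

CYCLES = 9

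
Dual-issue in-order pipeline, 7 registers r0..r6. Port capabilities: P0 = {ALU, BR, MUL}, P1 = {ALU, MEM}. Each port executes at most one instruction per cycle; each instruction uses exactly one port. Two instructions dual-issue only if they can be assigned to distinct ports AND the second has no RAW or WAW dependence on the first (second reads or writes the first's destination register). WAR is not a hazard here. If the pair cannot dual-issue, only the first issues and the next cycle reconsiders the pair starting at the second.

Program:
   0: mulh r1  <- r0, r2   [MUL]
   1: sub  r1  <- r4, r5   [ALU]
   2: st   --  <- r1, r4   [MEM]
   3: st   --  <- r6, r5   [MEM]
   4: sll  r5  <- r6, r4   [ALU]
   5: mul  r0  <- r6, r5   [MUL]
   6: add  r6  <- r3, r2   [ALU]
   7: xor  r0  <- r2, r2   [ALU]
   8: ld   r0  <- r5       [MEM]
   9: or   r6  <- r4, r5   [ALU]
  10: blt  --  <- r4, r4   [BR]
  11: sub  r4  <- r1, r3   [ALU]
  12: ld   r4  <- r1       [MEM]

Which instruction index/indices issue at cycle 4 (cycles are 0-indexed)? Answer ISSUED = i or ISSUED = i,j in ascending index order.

  cy0 -> i0 (mulh) WAW r1
  cy1 -> i1 (sub) RAW r1
  cy2 -> i2 (st) no-port MEM/MEM
  cy3 -> i3/i4 (st+sll) 2-wide
  cy4 -> i5/i6 (mul+add) 2-wide
  cy5 -> i7 (xor) WAW r0
  cy6 -> i8/i9 (ld+or) 2-wide
  cy7 -> i10/i11 (blt+sub) 2-wide
  cy8 -> i12 (ld) tail

ISSUED = 5,6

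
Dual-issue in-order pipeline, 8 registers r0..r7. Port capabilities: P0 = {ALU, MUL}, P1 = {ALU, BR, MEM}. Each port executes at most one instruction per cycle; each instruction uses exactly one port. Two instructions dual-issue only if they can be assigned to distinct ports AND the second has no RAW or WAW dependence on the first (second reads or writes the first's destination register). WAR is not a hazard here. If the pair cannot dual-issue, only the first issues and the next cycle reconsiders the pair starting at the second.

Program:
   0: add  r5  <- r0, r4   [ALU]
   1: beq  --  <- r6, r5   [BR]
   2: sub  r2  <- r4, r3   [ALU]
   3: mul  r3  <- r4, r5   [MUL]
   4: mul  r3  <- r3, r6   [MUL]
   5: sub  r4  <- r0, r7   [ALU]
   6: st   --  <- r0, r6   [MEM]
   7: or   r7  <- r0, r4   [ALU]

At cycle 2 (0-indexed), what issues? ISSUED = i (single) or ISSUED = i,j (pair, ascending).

ISSUED = 3

  cy0 -> i0 (add.ALU) RAW r5
  cy1 -> i1+i2 (beq.BR/sub.ALU) 2-wide
  cy2 -> i3 (mul.MUL) no-port MUL/MUL
  cy3 -> i4+i5 (mul.MUL/sub.ALU) 2-wide
  cy4 -> i6+i7 (st.MEM/or.ALU) 2-wide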